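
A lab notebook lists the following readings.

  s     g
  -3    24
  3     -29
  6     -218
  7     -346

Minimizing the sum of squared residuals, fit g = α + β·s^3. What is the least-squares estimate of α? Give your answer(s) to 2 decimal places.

α = -2.44

From the data, Σ1 = 4, Σs^3 = 559, Σs^3·s^3 = 165763.
And Σg = -569, Σs^3·g = -167197.
Δ = 4·165763 − 559² = 350571.
α = ((-569)·165763 − 559·(-167197))/350571 = -65848/26967; β = (4·(-167197) − 559·(-569))/350571 = -350717/350571.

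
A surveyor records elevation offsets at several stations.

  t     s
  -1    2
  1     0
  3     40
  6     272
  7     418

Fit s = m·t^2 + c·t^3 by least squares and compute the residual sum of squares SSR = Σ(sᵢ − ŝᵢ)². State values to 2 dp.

SSR = 9.77

Normal-equation sums: Σt^2·t^2 = 3780, Σt^2·t^3 = 24826, Σt^3·t^3 = 165036.
For Aᵀs: Σt^2·s = 30636, Σt^3·s = 203204.
AᵀA·[m, c]ᵀ = Aᵀs becomes [[3780, 24826]; [24826, 165036]]·[m, c]ᵀ = [30636, 203204]ᵀ.
det = 3780·165036 − 24826² = 7505804.
m = (30636·165036 − 24826·203204)/7505804 = 2825098/1876451; c = (3780·203204 − 24826·30636)/7505804 = 1885446/1876451.
Residuals: 2813250/1876451, -4710544/1876451, -1274884/1876451, 1434808/1876451, -781262/1876451; SSR = 18331400/1876451.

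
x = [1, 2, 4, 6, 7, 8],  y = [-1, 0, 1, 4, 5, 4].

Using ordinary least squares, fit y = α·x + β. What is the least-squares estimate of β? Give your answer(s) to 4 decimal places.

Normal-equation sums: Σx·x = 170, Σx = 28, Σ1 = 6.
Moment sums: Σx·y = 94, Σy = 13.
So MᵀM·[α, β]ᵀ = Mᵀy: [[170, 28]; [28, 6]]·[α, β]ᵀ = [94, 13]ᵀ.
Eliminating β: 6·(row 1) − 28·(row 2) gives 236·α = 6·94 − 28·13 = 200, so α = 50/59.
Then β = (13 − 28·(50/59))/6 = -211/118.

β = -1.7881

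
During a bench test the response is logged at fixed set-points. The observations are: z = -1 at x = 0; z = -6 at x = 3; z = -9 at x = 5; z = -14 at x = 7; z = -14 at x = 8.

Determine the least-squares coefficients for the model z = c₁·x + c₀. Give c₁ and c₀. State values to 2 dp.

Compute the Gram sums: Σx·x = 147, Σx = 23, Σ1 = 5.
For Mᵀz: Σx·z = -273, Σz = -44.
So MᵀM·[c₁, c₀]ᵀ = Mᵀz: [[147, 23]; [23, 5]]·[c₁, c₀]ᵀ = [-273, -44]ᵀ.
Eliminating c₀: 5·(row 1) − 23·(row 2) gives 206·c₁ = 5·(-273) − 23·(-44) = -353, so c₁ = -353/206.
Then c₀ = ((-44) − 23·(-353/206))/5 = -189/206.

c₁ = -1.71, c₀ = -0.92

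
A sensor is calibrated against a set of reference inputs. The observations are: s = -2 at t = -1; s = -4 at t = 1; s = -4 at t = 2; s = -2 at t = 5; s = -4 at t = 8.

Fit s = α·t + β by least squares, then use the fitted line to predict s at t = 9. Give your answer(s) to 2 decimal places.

The normal system AᵀA·[α, β]ᵀ = Aᵀs is [[95, 15]; [15, 5]]·[α, β]ᵀ = [-52, -16]ᵀ.
det = 95·5 − 15² = 250.
α = ((-52)·5 − 15·(-16))/250 = -2/25; β = (95·(-16) − 15·(-52))/250 = -74/25.
At t = 9: ŝ = (-2/25)·(9) + (-74/25)·(1) = -92/25.

ŝ = -3.68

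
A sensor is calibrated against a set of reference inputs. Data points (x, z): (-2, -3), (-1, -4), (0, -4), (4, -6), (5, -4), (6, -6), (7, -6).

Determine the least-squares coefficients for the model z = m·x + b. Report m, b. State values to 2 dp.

The normal system AᵀA·[m, b]ᵀ = Aᵀz is [[131, 19]; [19, 7]]·[m, b]ᵀ = [-112, -33]ᵀ.
det = 131·7 − 19² = 556.
m = ((-112)·7 − 19·(-33))/556 = -157/556; b = (131·(-33) − 19·(-112))/556 = -2195/556.

m = -0.28, b = -3.95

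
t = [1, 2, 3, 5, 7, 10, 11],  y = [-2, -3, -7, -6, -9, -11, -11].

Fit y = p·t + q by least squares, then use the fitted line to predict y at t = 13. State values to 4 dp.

Setting ∂/∂p … = 0 gives: 309·p + 39·q = -353;  39·p + 7·q = -49.
Δ = 309·7 − 39² = 642.
p = ((-353)·7 − 39·(-49))/642 = -280/321; q = (309·(-49) − 39·(-353))/642 = -229/107.
At t = 13: ŷ = (-280/321)·(13) + (-229/107)·(1) = -4327/321.

ŷ = -13.4798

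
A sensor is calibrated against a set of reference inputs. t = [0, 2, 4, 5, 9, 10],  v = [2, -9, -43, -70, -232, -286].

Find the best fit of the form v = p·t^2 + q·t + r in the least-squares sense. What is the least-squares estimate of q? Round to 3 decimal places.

q = 0.173

XᵀX·[p, q, r]ᵀ = Xᵀv reads: 17458·p + 1926·q + 226·r = -49866;  1926·p + 226·q + 30·r = -5488;  226·p + 30·q + 6·r = -638.
Row-reducing yields p = -50335/17336, q = 3007/17336, r = 18761/8668.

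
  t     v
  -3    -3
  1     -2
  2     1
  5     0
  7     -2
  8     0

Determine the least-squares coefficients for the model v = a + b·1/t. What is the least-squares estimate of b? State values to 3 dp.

MᵀM·[a, b]ᵀ = Mᵀv reads: 6·a + (1373/840)·b = -6;  (1373/840)·a + (1014049/705600)·b = -11/14.
(Σ1 = 6, Σ1/t = 1373/840, Σ1/t·1/t = 1014049/705600, Σv = -6, Σ1/t·v = -11/14.)
Eliminating b: (1014049/705600)·(row 1) − (1373/840)·(row 2) gives (839833/141120)·a = (1014049/705600)·(-6) − (1373/840)·(-11/14) = -287673/39200, so a = -5178114/4199165.
Then b = ((-11/14) − (1373/840)·(-5178114/4199165))/(1014049/705600) = 718704/839833.

b = 0.856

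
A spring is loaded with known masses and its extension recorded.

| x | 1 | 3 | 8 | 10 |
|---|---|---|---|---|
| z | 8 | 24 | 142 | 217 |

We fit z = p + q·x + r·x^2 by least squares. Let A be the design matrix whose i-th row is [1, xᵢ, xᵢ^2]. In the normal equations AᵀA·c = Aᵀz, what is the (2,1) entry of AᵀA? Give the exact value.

Row 2 ↔ basis x, column 1 ↔ basis 1, so (AᵀA)_{2,1} = Σᵢ x = (1)·(1) + (3)·(1) + (8)·(1) + (10)·(1) = 22.

22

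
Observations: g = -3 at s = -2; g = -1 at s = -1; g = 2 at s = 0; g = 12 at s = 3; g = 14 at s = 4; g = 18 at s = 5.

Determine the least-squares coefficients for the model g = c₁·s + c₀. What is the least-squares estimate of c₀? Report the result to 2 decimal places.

Sums needed: Σs·s = 55, Σs = 9, Σ1 = 6.
For Mᵀg: Σs·g = 189, Σg = 42.
Normal equations: [[55, 9]; [9, 6]]·[c₁, c₀]ᵀ = [189, 42]ᵀ.
Δ = 55·6 − 9² = 249.
c₁ = (189·6 − 9·42)/249 = 252/83; c₀ = (55·42 − 9·189)/249 = 203/83.

c₀ = 2.45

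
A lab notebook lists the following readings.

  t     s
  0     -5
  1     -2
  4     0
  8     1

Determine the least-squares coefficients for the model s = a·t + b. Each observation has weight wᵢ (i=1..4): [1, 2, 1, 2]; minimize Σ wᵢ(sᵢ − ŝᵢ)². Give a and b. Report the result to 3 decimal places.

Sums needed: Σwᵢ·t·t = 146, Σwᵢ·t = 22, Σwᵢ·1 = 6.
Right-hand side: Σwᵢ·t·s = 12, Σwᵢ·s = -7.
Eliminating b: 6·(row 1) − 22·(row 2) gives 392·a = 6·12 − 22·(-7) = 226, so a = 113/196.
Then b = ((-7) − 22·(113/196))/6 = -643/196.

a = 0.577, b = -3.281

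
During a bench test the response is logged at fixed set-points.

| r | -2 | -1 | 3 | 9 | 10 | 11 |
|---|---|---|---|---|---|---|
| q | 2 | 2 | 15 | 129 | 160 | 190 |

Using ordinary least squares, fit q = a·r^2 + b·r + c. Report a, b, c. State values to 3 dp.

Forming MᵀM = [[31300, 3078, 316]; [3078, 316, 30]; [316, 30, 6]] and Mᵀq = [49584, 4890, 498]ᵀ gives MᵀM·[a, b, c]ᵀ = Mᵀq.
Inverting the 3×3 Gram matrix, [a, b, c]ᵀ = [211422/141835, 142734/141835, -76257/141835]ᵀ.

a = 1.491, b = 1.006, c = -0.538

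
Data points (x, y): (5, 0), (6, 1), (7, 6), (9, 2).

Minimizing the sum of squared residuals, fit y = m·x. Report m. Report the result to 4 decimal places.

Compute the Gram sums: Σx·x = 191.
For Mᵀy: Σx·y = 66.
m = 66/191 = 0.34555.

m = 0.3455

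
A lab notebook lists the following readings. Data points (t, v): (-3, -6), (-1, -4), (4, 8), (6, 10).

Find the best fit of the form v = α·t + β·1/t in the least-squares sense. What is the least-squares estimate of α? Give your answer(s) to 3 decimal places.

Entries of AᵀA: Σt·t = 62, Σt·1/t = 4, Σ1/t·1/t = 173/144.
Right-hand side: Σt·v = 114, Σ1/t·v = 29/3.
So AᵀA·[α, β]ᵀ = Aᵀv: [[62, 4]; [4, 173/144]]·[α, β]ᵀ = [114, 29/3]ᵀ.
Eliminating β: (173/144)·(row 1) − 4·(row 2) gives (4211/72)·α = (173/144)·114 − 4·(29/3) = 2359/24, so α = 7077/4211.
Then β = ((29/3) − 4·(7077/4211))/(173/144) = 10320/4211.

α = 1.681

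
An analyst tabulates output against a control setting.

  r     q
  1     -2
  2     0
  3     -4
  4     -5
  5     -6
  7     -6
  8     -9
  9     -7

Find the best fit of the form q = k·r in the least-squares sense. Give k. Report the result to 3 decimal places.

AᵀA·[k]ᵀ = Aᵀq reads: 249·k = -241.
(Σr·r = 249, Σr·q = -241.)
Hence k = -241 / 249 ≈ -0.967871.

k = -0.968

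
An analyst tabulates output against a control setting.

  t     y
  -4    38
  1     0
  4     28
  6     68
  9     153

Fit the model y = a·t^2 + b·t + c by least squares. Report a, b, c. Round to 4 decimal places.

Entries of AᵀA: Σt^2·t^2 = 8370, Σt^2·t = 946, Σt^2 = 150, Σt·t = 150, Σt = 16, Σ1 = 5.
And Σt^2·y = 15897, Σt·y = 1745, Σy = 287.
AᵀA·[a, b, c]ᵀ = Aᵀy becomes [[8370, 946, 150]; [946, 150, 16]; [150, 16, 5]]·[a, b, c]ᵀ = [15897, 1745, 287]ᵀ.
Row-reducing yields a = 8369/4130, b = -492/413, c = 124/295.

a = 2.0264, b = -1.1913, c = 0.4203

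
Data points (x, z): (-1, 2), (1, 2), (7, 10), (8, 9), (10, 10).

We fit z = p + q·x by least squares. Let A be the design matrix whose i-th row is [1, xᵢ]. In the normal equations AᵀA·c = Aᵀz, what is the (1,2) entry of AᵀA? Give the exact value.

25

Row 1 ↔ basis 1, column 2 ↔ basis x, so (AᵀA)_{1,2} = Σᵢ x = (1)·(-1) + (1)·(1) + (1)·(7) + (1)·(8) + (1)·(10) = 25.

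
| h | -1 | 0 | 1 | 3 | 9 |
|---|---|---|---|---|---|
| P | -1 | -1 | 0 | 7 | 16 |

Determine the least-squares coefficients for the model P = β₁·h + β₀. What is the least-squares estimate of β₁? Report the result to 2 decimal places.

β₁ = 1.83

The normal equations are: 92·β₁ + 12·β₀ = 166;  12·β₁ + 5·β₀ = 21.
Determinant 92·5 − 12² = 316.
β₁ = (166·5 − 12·21)/316 = 289/158; β₀ = (92·21 − 12·166)/316 = -15/79.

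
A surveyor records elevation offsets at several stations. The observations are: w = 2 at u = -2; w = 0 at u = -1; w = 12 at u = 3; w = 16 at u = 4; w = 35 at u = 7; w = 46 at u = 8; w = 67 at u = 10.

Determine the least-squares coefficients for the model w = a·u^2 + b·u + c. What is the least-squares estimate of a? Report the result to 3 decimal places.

a = 0.506

From the data, Σu^2·u^2 = 16851, Σu^2·u = 1937, Σu^2 = 243, Σu·u = 243, Σu = 29, Σ1 = 7.
For Aᵀw: Σu^2·w = 11731, Σu·w = 1379, Σw = 178.
Normal equations: [[16851, 1937, 243]; [1937, 243, 29]; [243, 29, 7]]·[a, b, c]ᵀ = [11731, 1379, 178]ᵀ.
Inverting the 3×3 Gram matrix, [a, b, c]ᵀ = [149171/294812, 409999/294812, 154929/73703]ᵀ.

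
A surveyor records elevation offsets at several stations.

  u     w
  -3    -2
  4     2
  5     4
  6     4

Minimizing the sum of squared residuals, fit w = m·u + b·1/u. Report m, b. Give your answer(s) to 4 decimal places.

The normal system AᵀA·[m, b]ᵀ = Aᵀw is [[86, 4]; [4, 869/3600]]·[m, b]ᵀ = [58, 79/30]ᵀ.
det = 86·(869/3600) − 4² = 8567/1800.
m = (58·(869/3600) − 4·(79/30))/(8567/1800) = 6241/8567; b = (86·(79/30) − 4·58)/(8567/1800) = -9960/8567.

m = 0.7285, b = -1.1626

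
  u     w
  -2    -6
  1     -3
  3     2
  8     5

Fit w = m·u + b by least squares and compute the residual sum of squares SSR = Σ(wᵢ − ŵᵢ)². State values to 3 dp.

SSR = 5.075

MᵀM·[m, b]ᵀ = Mᵀw reads: 78·m + 10·b = 55;  10·m + 4·b = -2.
(Σu·u = 78, Σu = 10, Σ1 = 4, Σu·w = 55, Σw = -2.)
Δ = 78·4 − 10² = 212.
m = (55·4 − 10·(-2))/212 = 60/53; b = (78·(-2) − 10·55)/212 = -353/106.
Residuals: -43/106, -85/106, 205/106, -77/106; SSR = 269/53.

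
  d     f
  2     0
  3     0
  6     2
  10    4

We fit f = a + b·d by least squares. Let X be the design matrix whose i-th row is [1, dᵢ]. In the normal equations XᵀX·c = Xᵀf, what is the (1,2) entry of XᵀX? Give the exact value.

21

Row 1 ↔ basis 1, column 2 ↔ basis d, so (XᵀX)_{1,2} = Σᵢ d = (1)·(2) + (1)·(3) + (1)·(6) + (1)·(10) = 21.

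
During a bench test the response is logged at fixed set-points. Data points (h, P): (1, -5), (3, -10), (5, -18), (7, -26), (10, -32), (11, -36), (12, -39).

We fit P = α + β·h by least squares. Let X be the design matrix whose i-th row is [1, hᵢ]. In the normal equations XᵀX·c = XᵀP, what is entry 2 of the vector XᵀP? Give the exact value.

Entry 2 ↔ basis h, so (XᵀP)_{2} = Σᵢ (h)·Pᵢ = (1)·(-5) + (3)·(-10) + (5)·(-18) + (7)·(-26) + (10)·(-32) + (11)·(-36) + (12)·(-39) = -1491.

-1491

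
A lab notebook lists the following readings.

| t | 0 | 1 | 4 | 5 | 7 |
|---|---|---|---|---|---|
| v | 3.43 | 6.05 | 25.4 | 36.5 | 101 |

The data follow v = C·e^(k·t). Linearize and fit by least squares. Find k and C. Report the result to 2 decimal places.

Linearized form: ln v = k·t + ln C. From the 5 transformed points,
Sums: Σt = 17.0000, Σ(t)² = 91.0000, Σln v = 14.4798, Σt·ln v = 65.0315.
Normal system: [[91.0000, 17.0000]; [17.0000, 5]]·[k, ln C]ᵀ = [65.0315, 14.4798]ᵀ.
Slope k = (n·Σt·ln v − Σt·Σln v)/(n·Σ(t)² − (Σt)²) = (5·65.0315 − 17.0000·14.4798)/166.0000 = 0.47591; ln C = (Σln v − k·Σt)/n = 1.27787, so C = exp(1.27787) = 3.58900.

k = 0.48, C = 3.59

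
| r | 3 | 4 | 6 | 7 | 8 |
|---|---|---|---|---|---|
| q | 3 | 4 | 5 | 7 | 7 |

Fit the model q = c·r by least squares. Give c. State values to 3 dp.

c = 0.920

Setting ∂/∂c … = 0 gives: 174·c = 160.
c = 160/174 = 0.91954.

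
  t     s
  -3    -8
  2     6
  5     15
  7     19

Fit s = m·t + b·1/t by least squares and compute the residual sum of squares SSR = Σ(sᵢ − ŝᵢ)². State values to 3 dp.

Setting ∂/∂m … = 0 gives: 87·m + 4·b = 244;  4·m + (18589/44100)·b = 239/21.
(Σt·t = 87, Σt·1/t = 4, Σ1/t·1/t = 18589/44100, Σt·s = 244, Σ1/t·s = 239/21.)
Δ = 87·(18589/44100) − 4² = 303881/14700.
m = (244·(18589/44100) − 4·(239/21))/(303881/14700) = 2528116/911643; b = (87·(239/21) − 4·244)/(303881/14700) = 207900/303881.
Residuals: 166368/303881, 101776/911643, 909325/911643, -464695/911643; SSR = 1428494/911643.

SSR = 1.567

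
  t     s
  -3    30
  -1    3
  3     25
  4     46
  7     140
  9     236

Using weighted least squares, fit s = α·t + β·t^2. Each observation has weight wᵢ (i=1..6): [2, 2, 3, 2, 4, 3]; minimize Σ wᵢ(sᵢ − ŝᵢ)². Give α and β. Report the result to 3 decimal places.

XᵀWX·[α, β]ᵀ = XᵀWs reads: 518·α + 3712·β = 10699;  3712·α + 30206·β = 87481.
Eliminating β: 30206·(row 1) − 3712·(row 2) gives 1867764·α = 30206·10699 − 3712·87481 = -1555478, so α = -777739/933882.
Then β = (87481 − 3712·(-777739/933882))/30206 = 2800235/933882.

α = -0.833, β = 2.998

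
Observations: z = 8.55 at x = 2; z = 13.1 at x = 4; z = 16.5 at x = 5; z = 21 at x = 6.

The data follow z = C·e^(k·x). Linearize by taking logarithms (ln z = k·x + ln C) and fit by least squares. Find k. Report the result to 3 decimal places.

k = 0.224

Let Y = ln z. Fitting Y = k·x + ln C by least squares:
Σx = 17.0000, Σ(x)² = 81.0000, Σln z = 10.5664, Σx·ln z = 46.8662.
Equations: 81.0000·k + 17.0000·ln C = 46.8662;  17.0000·k + 4·ln C = 10.5664.
Slope k = (n·Σx·ln z − Σx·Σln z)/(n·Σ(x)² − (Σx)²) = (4·46.8662 − 17.0000·10.5664)/35.0000 = 0.22388; ln C = (Σln z − k·Σx)/n = 1.69012.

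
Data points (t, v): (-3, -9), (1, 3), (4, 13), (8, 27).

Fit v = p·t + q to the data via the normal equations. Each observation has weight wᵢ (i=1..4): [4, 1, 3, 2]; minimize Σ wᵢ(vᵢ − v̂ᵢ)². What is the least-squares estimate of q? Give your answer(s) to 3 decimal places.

q = 0.487

Normal-equation sums: Σwᵢ·t·t = 213, Σwᵢ·t = 17, Σwᵢ·1 = 10.
For AᵀWv: Σwᵢ·t·v = 699, Σwᵢ·v = 60.
AᵀWA·[p, q]ᵀ = AᵀWv becomes [[213, 17]; [17, 10]]·[p, q]ᵀ = [699, 60]ᵀ.
Δ = 213·10 − 17² = 1841.
p = (699·10 − 17·60)/1841 = 5970/1841; q = (213·60 − 17·699)/1841 = 897/1841.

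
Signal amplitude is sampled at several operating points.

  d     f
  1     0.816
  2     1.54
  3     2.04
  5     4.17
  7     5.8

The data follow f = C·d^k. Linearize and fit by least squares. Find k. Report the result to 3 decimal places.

k = 1.018

With ln fᵢ as the transformed response and ln dᵢ as the regressor:
AᵀA = [[8.0643, 5.3471]; [5.3471, 5]], rhs = [6.8013, 4.1272]ᵀ  (here Σln d = 5.3471, Σ(ln d)² = 8.0643, Σln f = 4.1272, Σln d·ln f = 6.8013).
Slope k = (n·Σln d·ln f − Σln d·Σln f)/(n·Σ(ln d)² − (Σln d)²) = (5·6.8013 − 5.3471·4.1272)/11.7297 = 1.01777; ln C = (Σln f − k·Σln d)/n = -0.26299.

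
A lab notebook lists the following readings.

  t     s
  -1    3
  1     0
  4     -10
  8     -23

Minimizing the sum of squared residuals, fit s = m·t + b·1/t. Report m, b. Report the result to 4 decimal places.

m = -2.8382, b = 1.4329

Compute the Gram sums: Σt·t = 82, Σt·1/t = 4, Σ1/t·1/t = 133/64.
Moment sums: Σt·s = -227, Σ1/t·s = -67/8.
det = 82·(133/64) − 4² = 4941/32.
m = ((-227)·(133/64) − 4·(-67/8))/(4941/32) = -9349/3294; b = (82·(-67/8) − 4·(-227))/(4941/32) = 2360/1647.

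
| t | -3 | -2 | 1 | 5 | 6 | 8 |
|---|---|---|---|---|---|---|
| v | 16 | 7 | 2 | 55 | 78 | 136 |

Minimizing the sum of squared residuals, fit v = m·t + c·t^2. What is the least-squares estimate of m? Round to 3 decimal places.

Forming XᵀX = [[139, 819]; [819, 6115]] and Xᵀv = [1771, 13061]ᵀ gives XᵀX·[m, c]ᵀ = Xᵀv.
Determinant 139·6115 − 819² = 179224.
m = (1771·6115 − 819·13061)/179224 = 66353/89612; c = (139·13061 − 819·1771)/179224 = 182515/89612.

m = 0.740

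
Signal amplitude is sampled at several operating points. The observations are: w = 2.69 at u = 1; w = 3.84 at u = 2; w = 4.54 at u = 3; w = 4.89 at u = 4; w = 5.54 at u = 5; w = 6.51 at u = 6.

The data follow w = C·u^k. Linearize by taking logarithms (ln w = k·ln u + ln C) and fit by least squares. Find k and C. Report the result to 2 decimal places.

Let Y = ln w. Fitting Y = k·ln u + ln C by least squares:
XᵀX = [[9.4099, 6.5793]; [6.5793, 6]], rhs = [10.9070, 9.0205]ᵀ  (here Σln u = 6.5793, Σ(ln u)² = 9.4099, Σln w = 9.0205, Σln u·ln w = 10.9070).
Slope k = (n·Σln u·ln w − Σln u·Σln w)/(n·Σ(ln u)² − (Σln u)²) = (6·10.9070 − 6.5793·9.0205)/13.1729 = 0.46261; ln C = (Σln w − k·Σln u)/n = 0.99614, so C = exp(0.99614) = 2.70781.

k = 0.46, C = 2.71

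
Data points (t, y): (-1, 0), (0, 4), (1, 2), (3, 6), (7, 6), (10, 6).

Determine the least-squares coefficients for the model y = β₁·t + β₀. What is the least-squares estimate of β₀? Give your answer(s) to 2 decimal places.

With design matrix X, XᵀX = [[160, 20]; [20, 6]] and Xᵀy = [122, 24]ᵀ.
det = 160·6 − 20² = 560.
β₁ = (122·6 − 20·24)/560 = 9/20; β₀ = (160·24 − 20·122)/560 = 5/2.

β₀ = 2.50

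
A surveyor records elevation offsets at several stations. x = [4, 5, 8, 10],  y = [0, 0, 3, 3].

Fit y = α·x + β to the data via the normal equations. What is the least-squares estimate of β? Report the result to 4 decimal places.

Entries of MᵀM: Σx·x = 205, Σx = 27, Σ1 = 4.
Moment sums: Σx·y = 54, Σy = 6.
Δ = 205·4 − 27² = 91.
α = (54·4 − 27·6)/91 = 54/91; β = (205·6 − 27·54)/91 = -228/91.

β = -2.5055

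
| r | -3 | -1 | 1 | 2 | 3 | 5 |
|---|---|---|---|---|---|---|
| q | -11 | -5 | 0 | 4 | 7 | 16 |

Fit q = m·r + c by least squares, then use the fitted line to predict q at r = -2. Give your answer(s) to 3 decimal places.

q̂ = -8.571

With design matrix X, XᵀX = [[49, 7]; [7, 6]] and Xᵀq = [147, 11]ᵀ.
det = 49·6 − 7² = 245.
m = (147·6 − 7·11)/245 = 23/7; c = (49·11 − 7·147)/245 = -2.
At r = -2: q̂ = (23/7)·(-2) + (-2)·(1) = -60/7.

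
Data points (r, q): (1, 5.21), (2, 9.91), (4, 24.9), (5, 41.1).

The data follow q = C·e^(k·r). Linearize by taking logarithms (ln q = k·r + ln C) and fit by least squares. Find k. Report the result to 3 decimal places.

With ln qᵢ as the transformed response and rᵢ as the regressor:
Σr = 12.0000, Σ(r)² = 46.0000, Σln q = 10.8750, Σr·ln q = 37.6772.
Equations: 46.0000·k + 12.0000·ln C = 37.6772;  12.0000·k + 4·ln C = 10.8750.
Δ = 46.0000·4 − (12.0000)² = 40.0000; k = (37.6772·4 − 12.0000·10.8750)/40.0000 = 0.50522, ln C = (46.0000·10.8750 − 12.0000·37.6772)/40.0000 = 1.20310.

k = 0.505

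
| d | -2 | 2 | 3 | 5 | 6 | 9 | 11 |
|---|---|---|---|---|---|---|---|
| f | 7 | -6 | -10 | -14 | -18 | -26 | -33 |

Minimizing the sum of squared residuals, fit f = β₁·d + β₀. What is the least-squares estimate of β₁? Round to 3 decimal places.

XᵀX·[β₁, β₀]ᵀ = Xᵀf reads: 280·β₁ + 34·β₀ = -831;  34·β₁ + 7·β₀ = -100.
Eliminating β₀: 7·(row 1) − 34·(row 2) gives 804·β₁ = 7·(-831) − 34·(-100) = -2417, so β₁ = -2417/804.
Then β₀ = ((-100) − 34·(-2417/804))/7 = 127/402.

β₁ = -3.006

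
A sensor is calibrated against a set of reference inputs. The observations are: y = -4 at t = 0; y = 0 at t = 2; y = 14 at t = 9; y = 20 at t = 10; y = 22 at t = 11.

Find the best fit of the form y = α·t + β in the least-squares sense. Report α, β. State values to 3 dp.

α = 2.324, β = -4.474

MᵀM·[α, β]ᵀ = Mᵀy reads: 306·α + 32·β = 568;  32·α + 5·β = 52.
(Σt·t = 306, Σt = 32, Σ1 = 5, Σt·y = 568, Σy = 52.)
Determinant 306·5 − 32² = 506.
α = (568·5 − 32·52)/506 = 588/253; β = (306·52 − 32·568)/506 = -1132/253.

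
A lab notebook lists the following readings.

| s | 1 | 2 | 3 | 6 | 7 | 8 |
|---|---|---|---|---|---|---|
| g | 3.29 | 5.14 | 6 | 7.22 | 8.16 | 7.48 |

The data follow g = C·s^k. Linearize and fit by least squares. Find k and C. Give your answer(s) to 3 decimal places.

k = 0.397, C = 3.599

With ln gᵢ as the transformed response and ln sᵢ as the regressor:
XᵀX = [[13.0084, 7.6089]; [7.6089, 6]], rhs = [14.9145, 10.7080]ᵀ  (here Σln s = 7.6089, Σ(ln s)² = 13.0084, Σln g = 10.7080, Σln s·ln g = 14.9145).
Δ = 13.0084·6 − (7.6089)² = 20.1558; k = (14.9145·6 − 7.6089·10.7080)/20.1558 = 0.39745, ln C = (13.0084·10.7080 − 7.6089·14.9145)/20.1558 = 1.28065, so C = exp(1.28065) = 3.59899.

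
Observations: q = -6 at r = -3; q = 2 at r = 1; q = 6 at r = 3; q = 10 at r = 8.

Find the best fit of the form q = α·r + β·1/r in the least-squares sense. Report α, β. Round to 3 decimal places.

Normal-equation sums: Σr·r = 83, Σr·1/r = 4, Σ1/r·1/r = 713/576.
And Σr·q = 118, Σ1/r·q = 29/4.
So XᵀX·[α, β]ᵀ = Xᵀq: [[83, 4]; [4, 713/576]]·[α, β]ᵀ = [118, 29/4]ᵀ.
Determinant 83·(713/576) − 4² = 49963/576.
α = (118·(713/576) − 4·(29/4))/(49963/576) = 67430/49963; β = (83·(29/4) − 4·118)/(49963/576) = 74736/49963.

α = 1.350, β = 1.496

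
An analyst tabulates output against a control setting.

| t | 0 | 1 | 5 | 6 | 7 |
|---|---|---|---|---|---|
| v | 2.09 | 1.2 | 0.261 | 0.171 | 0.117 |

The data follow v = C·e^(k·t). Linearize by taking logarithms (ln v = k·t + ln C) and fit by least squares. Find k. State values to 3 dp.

k = -0.404

Let Y = ln v. Fitting Y = k·t + ln C by least squares:
XᵀX = [[111.0000, 19.0000]; [19.0000, 5]], rhs = [-32.1495, -4.3354]ᵀ  (here Σt = 19.0000, Σ(t)² = 111.0000, Σln v = -4.3354, Σt·ln v = -32.1495).
Slope k = (n·Σt·ln v − Σt·Σln v)/(n·Σ(t)² − (Σt)²) = (5·-32.1495 − 19.0000·-4.3354)/194.0000 = -0.40399; ln C = (Σln v − k·Σt)/n = 0.66808.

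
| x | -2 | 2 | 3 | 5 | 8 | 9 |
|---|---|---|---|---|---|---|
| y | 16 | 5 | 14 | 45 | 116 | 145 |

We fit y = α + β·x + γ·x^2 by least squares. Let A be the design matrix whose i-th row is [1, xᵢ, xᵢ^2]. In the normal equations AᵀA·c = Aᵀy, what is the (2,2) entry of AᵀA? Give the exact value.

Row 2 ↔ basis x, column 2 ↔ basis x, so (AᵀA)_{2,2} = Σᵢ (x)·(x) = (-2)·(-2) + (2)·(2) + (3)·(3) + (5)·(5) + (8)·(8) + (9)·(9) = 187.

187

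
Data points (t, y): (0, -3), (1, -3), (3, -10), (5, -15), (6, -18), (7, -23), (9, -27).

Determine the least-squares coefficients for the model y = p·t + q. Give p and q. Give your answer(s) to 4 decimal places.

p = -2.8498, q = -1.5224

Sums needed: Σt·t = 201, Σt = 31, Σ1 = 7.
Right-hand side: Σt·y = -620, Σy = -99.
Normal equations: [[201, 31]; [31, 7]]·[p, q]ᵀ = [-620, -99]ᵀ.
det = 201·7 − 31² = 446.
p = ((-620)·7 − 31·(-99))/446 = -1271/446; q = (201·(-99) − 31·(-620))/446 = -679/446.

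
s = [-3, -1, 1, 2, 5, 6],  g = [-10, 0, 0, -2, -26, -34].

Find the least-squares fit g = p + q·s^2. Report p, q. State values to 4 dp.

p = 0.6986, q = -1.0025

Normal-equation sums: Σ1 = 6, Σs^2 = 76, Σs^2·s^2 = 2020.
For Aᵀg: Σg = -72, Σs^2·g = -1972.
AᵀA·[p, q]ᵀ = Aᵀg becomes [[6, 76]; [76, 2020]]·[p, q]ᵀ = [-72, -1972]ᵀ.
Eliminating q: 2020·(row 1) − 76·(row 2) gives 6344·p = 2020·(-72) − 76·(-1972) = 4432, so p = 554/793.
Then q = ((-1972) − 76·(554/793))/2020 = -795/793.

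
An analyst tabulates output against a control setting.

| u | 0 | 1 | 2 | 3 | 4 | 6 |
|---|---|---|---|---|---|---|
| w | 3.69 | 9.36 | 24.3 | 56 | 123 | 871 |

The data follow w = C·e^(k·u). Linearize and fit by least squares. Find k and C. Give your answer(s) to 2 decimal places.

Taking logs, ln w = k·u + ln C, so regress ln w on u.
AᵀA = [[66.0000, 16.0000]; [16.0000, 6]], rhs = [80.5600, 22.3397]ᵀ  (here Σu = 16.0000, Σ(u)² = 66.0000, Σln w = 22.3397, Σu·ln w = 80.5600).
Solving (det = 140.0000): k = 0.89946, ln C = 1.32472, so C = exp(1.32472) = 3.76114.

k = 0.90, C = 3.76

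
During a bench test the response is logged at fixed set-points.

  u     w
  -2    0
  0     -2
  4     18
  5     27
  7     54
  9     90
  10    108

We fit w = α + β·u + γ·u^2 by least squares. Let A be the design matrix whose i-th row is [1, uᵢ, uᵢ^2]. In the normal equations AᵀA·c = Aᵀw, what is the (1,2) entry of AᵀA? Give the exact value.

Row 1 ↔ basis 1, column 2 ↔ basis u, so (AᵀA)_{1,2} = Σᵢ u = (1)·(-2) + (1)·(0) + (1)·(4) + (1)·(5) + (1)·(7) + (1)·(9) + (1)·(10) = 33.

33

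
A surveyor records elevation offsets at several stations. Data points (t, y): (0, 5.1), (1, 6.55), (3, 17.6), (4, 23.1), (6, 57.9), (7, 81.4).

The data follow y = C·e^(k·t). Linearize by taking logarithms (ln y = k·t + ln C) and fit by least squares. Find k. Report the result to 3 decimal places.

k = 0.407

Taking logs, ln y = k·t + ln C, so regress ln y on t.
Σt = 21.0000, Σ(t)² = 111.0000, Σln y = 17.9745, Σt·ln y = 78.1904.
Normal system: [[111.0000, 21.0000]; [21.0000, 6]]·[k, ln C]ᵀ = [78.1904, 17.9745]ᵀ.
Slope k = (n·Σt·ln y − Σt·Σln y)/(n·Σ(t)² − (Σt)²) = (6·78.1904 − 21.0000·17.9745)/225.0000 = 0.40746; ln C = (Σln y − k·Σt)/n = 1.56966.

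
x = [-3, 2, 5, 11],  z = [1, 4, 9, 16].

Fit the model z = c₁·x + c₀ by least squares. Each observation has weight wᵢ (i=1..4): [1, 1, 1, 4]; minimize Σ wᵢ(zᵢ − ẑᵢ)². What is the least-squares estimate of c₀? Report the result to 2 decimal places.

c₀ = 3.35

Forming AᵀWA = [[522, 48]; [48, 7]] and AᵀWz = [754, 78]ᵀ gives AᵀWA·[c₁, c₀]ᵀ = AᵀWz.
det = 522·7 − 48² = 1350.
c₁ = (754·7 − 48·78)/1350 = 767/675; c₀ = (522·78 − 48·754)/1350 = 754/225.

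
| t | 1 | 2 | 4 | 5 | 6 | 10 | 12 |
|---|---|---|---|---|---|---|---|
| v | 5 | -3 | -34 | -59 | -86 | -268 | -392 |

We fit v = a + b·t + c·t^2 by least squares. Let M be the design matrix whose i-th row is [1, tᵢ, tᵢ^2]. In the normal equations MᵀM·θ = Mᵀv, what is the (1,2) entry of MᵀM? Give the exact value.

40

Row 1 ↔ basis 1, column 2 ↔ basis t, so (MᵀM)_{1,2} = Σᵢ t = (1)·(1) + (1)·(2) + (1)·(4) + (1)·(5) + (1)·(6) + (1)·(10) + (1)·(12) = 40.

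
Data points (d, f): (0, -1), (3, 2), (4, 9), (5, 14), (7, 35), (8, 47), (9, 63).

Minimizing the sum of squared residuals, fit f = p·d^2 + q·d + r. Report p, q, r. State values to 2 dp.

p = 0.98, q = -1.76, r = -0.98

Entries of AᵀA: Σd^2·d^2 = 14020, Σd^2·d = 1800, Σd^2 = 244, Σd·d = 244, Σd = 36, Σ1 = 7.
And Σd^2·f = 10338, Σd·f = 1300, Σf = 169.
Solving the 3×3 system (Gaussian elimination) gives p = 23509/23982, q = -7031/3997, r = -1679/1713.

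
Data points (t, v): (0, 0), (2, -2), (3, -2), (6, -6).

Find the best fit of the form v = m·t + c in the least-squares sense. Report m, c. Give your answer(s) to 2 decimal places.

m = -0.99, c = 0.21

XᵀX·[m, c]ᵀ = Xᵀv reads: 49·m + 11·c = -46;  11·m + 4·c = -10.
(Σt·t = 49, Σt = 11, Σ1 = 4, Σt·v = -46, Σv = -10.)
Δ = 49·4 − 11² = 75.
m = ((-46)·4 − 11·(-10))/75 = -74/75; c = (49·(-10) − 11·(-46))/75 = 16/75.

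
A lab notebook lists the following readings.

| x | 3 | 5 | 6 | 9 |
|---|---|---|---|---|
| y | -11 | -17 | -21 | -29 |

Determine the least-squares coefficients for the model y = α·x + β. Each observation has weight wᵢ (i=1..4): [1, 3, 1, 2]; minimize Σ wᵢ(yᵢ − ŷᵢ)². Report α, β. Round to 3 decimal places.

With design matrix M, MᵀWM = [[282, 42]; [42, 7]] and MᵀWy = [-936, -141]ᵀ.
Eliminating β: 7·(row 1) − 42·(row 2) gives 210·α = 7·(-936) − 42·(-141) = -630, so α = -3.
Then β = ((-141) − 42·(-3))/7 = -15/7.

α = -3.000, β = -2.143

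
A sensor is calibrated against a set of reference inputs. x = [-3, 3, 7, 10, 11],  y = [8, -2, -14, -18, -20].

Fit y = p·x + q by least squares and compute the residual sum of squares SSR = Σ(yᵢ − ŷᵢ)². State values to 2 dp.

Entries of AᵀA: Σx·x = 288, Σx = 28, Σ1 = 5.
Right-hand side: Σx·y = -528, Σy = -46.
Normal equations: [[288, 28]; [28, 5]]·[p, q]ᵀ = [-528, -46]ᵀ.
Eliminating q: 5·(row 1) − 28·(row 2) gives 656·p = 5·(-528) − 28·(-46) = -1352, so p = -169/82.
Then q = ((-46) − 28·(-169/82))/5 = 96/41.
Residuals: -43/82, 151/82, -157/82, 11/41, 27/82; SSR = 308/41.

SSR = 7.51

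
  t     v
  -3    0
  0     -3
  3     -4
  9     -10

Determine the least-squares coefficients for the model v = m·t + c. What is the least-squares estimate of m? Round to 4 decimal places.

Forming XᵀX = [[99, 9]; [9, 4]] and Xᵀv = [-102, -17]ᵀ gives XᵀX·[m, c]ᵀ = Xᵀv.
Eliminating c: 4·(row 1) − 9·(row 2) gives 315·m = 4·(-102) − 9·(-17) = -255, so m = -17/21.
Then c = ((-17) − 9·(-17/21))/4 = -17/7.

m = -0.8095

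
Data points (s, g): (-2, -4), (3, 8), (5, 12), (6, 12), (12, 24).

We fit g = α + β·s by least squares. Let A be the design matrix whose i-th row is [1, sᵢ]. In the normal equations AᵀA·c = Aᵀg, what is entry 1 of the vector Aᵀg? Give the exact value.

52

Entry 1 ↔ basis 1, so (Aᵀg)_{1} = Σᵢ gᵢ = (1)·(-4) + (1)·(8) + (1)·(12) + (1)·(12) + (1)·(24) = 52.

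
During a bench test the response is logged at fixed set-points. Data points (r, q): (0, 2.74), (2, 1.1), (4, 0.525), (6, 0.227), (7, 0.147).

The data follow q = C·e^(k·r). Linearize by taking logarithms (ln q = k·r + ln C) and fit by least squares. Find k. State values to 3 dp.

Linearized form: ln q = k·r + ln C. From the 5 transformed points,
AᵀA = [[105.0000, 19.0000]; [19.0000, 5]], rhs = [-24.7049, -2.9412]ᵀ  (here Σr = 19.0000, Σ(r)² = 105.0000, Σln q = -2.9412, Σr·ln q = -24.7049).
Δ = 105.0000·5 − (19.0000)² = 164.0000; k = (-24.7049·5 − 19.0000·-2.9412)/164.0000 = -0.41245, ln C = (105.0000·-2.9412 − 19.0000·-24.7049)/164.0000 = 0.97906.

k = -0.412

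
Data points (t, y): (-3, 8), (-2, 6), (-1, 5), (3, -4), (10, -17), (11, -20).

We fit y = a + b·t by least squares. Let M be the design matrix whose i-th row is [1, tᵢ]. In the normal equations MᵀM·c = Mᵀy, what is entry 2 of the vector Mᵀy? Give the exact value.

Entry 2 ↔ basis t, so (Mᵀy)_{2} = Σᵢ (t)·yᵢ = (-3)·(8) + (-2)·(6) + (-1)·(5) + (3)·(-4) + (10)·(-17) + (11)·(-20) = -443.

-443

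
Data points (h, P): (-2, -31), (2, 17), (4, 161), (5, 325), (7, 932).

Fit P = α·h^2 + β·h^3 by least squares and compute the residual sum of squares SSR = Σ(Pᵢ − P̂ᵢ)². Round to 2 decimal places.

Setting ∂/∂α … = 0 gives: 3314·α + 20956·β = 56313;  20956·α + 137498·β = 370989.
Δ = 3314·137498 − 20956² = 16514436.
α = (56313·137498 − 20956·370989)/16514436 = -5253435/2752406; β = (3314·370989 − 20956·56313)/16514436 = 8227053/2752406.
Residuals: 752789/1376203, 994109/1376203, 330467/1376203, -1256900/1376203, 390764/1376203; SSR = 2468129/1376203.

SSR = 1.79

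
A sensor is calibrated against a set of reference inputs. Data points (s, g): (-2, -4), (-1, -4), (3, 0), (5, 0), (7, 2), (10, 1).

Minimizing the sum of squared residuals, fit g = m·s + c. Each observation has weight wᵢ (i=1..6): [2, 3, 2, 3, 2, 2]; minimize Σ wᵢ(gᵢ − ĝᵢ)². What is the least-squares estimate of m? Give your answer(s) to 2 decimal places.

m = 0.52

From the data, Σwᵢ·s·s = 402, Σwᵢ·s = 48, Σwᵢ·1 = 14.
For AᵀWg: Σwᵢ·s·g = 76, Σwᵢ·g = -14.
AᵀWA·[m, c]ᵀ = AᵀWg becomes [[402, 48]; [48, 14]]·[m, c]ᵀ = [76, -14]ᵀ.
Eliminating c: 14·(row 1) − 48·(row 2) gives 3324·m = 14·76 − 48·(-14) = 1736, so m = 434/831.
Then c = ((-14) − 48·(434/831))/14 = -773/277.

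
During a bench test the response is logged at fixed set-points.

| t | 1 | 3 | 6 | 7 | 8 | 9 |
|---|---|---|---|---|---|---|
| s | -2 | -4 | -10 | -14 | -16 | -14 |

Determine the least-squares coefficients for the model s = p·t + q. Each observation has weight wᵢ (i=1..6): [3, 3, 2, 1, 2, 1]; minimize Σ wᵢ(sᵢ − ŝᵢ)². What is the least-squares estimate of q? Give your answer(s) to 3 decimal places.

q = 0.568

The normal system XᵀWX·[p, q]ᵀ = XᵀWs is [[360, 56]; [56, 12]]·[p, q]ᵀ = [-642, -98]ᵀ.
Eliminating q: 12·(row 1) − 56·(row 2) gives 1184·p = 12·(-642) − 56·(-98) = -2216, so p = -277/148.
Then q = ((-98) − 56·(-277/148))/12 = 21/37.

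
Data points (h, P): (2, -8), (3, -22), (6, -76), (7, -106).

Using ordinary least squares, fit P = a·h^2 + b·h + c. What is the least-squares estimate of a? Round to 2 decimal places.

a = -2.00

Compute the Gram sums: Σh^2·h^2 = 3794, Σh^2·h = 594, Σh^2 = 98, Σh·h = 98, Σh = 18, Σ1 = 4.
Right-hand side: Σh^2·P = -8160, Σh·P = -1280, ΣP = -212.
Solving the 3×3 system (Gaussian elimination) gives a = -2, b = -20/17, c = 22/17.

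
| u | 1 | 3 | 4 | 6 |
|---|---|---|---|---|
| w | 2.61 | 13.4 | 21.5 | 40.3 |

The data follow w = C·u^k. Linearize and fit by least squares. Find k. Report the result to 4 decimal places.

k = 1.5252

Linearized form: ln w = k·ln u + ln C. From the 4 transformed points,
Over the data: Σln u = 4.2767, Σ(ln u)² = 6.3392, Σln w = 10.3190, Σln u·ln w = 13.7274.
Normal system: [[6.3392, 4.2767]; [4.2767, 4]]·[k, ln C]ᵀ = [13.7274, 10.3190]ᵀ.
Slope k = (n·Σln u·ln w − Σln u·Σln w)/(n·Σ(ln u)² − (Σln u)²) = (4·13.7274 − 4.2767·10.3190)/7.0668 = 1.52524; ln C = (Σln w − k·Σln u)/n = 0.94901.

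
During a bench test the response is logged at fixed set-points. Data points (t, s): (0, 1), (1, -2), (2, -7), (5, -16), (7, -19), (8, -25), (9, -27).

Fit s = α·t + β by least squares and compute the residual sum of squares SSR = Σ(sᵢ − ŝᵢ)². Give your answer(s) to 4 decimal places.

From the data, Σt·t = 224, Σt = 32, Σ1 = 7.
Moment sums: Σt·s = -672, Σs = -95.
So XᵀX·[α, β]ᵀ = Xᵀs: [[224, 32]; [32, 7]]·[α, β]ᵀ = [-672, -95]ᵀ.
Determinant 224·7 − 32² = 544.
α = ((-672)·7 − 32·(-95))/544 = -52/17; β = (224·(-95) − 32·(-672))/544 = 7/17.
Residuals: 10/17, 11/17, -22/17, -19/17, 2, -16/17, 2/17; SSR = 146/17.

SSR = 8.5882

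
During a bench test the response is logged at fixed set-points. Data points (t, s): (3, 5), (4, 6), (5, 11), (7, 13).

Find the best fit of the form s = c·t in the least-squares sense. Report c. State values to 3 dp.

Normal-equation sums: Σt·t = 99.
And Σt·s = 185.
Normal equations: [[99]]·[c]ᵀ = [185]ᵀ.
Hence c = 185 / 99 ≈ 1.86869.

c = 1.869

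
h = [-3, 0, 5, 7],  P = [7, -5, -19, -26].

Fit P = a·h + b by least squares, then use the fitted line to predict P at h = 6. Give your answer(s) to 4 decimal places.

Sums needed: Σh·h = 83, Σh = 9, Σ1 = 4.
And Σh·P = -298, ΣP = -43.
So MᵀM·[a, b]ᵀ = MᵀP: [[83, 9]; [9, 4]]·[a, b]ᵀ = [-298, -43]ᵀ.
det = 83·4 − 9² = 251.
a = ((-298)·4 − 9·(-43))/251 = -805/251; b = (83·(-43) − 9·(-298))/251 = -887/251.
At h = 6: P̂ = (-805/251)·(6) + (-887/251)·(1) = -5717/251.

P̂ = -22.7769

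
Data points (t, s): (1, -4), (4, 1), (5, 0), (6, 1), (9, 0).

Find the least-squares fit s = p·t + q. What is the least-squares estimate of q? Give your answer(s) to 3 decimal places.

q = -2.753

MᵀM·[p, q]ᵀ = Mᵀs reads: 159·p + 25·q = 6;  25·p + 5·q = -2.
Determinant 159·5 − 25² = 170.
p = (6·5 − 25·(-2))/170 = 8/17; q = (159·(-2) − 25·6)/170 = -234/85.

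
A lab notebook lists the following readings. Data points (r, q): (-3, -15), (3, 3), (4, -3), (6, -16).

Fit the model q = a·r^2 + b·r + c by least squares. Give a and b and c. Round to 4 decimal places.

a = -1.0014, b = 2.8587, c = 2.6270

The normal system MᵀM·[a, b, c]ᵀ = Mᵀq is [[1714, 280, 70]; [280, 70, 10]; [70, 10, 4]]·[a, b, c]ᵀ = [-732, -54, -31]ᵀ.
Row-reducing yields a = -733/732, b = 10463/3660, c = 641/244.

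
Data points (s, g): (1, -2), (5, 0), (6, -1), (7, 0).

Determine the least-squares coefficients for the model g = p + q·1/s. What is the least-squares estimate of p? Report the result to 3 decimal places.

Compute the Gram sums: Σ1 = 4, Σ1/s = 317/210, Σ1/s·1/s = 47989/44100.
Right-hand side: Σg = -3, Σ1/s·g = -13/6.
So MᵀM·[p, q]ᵀ = Mᵀg: [[4, 317/210]; [317/210, 47989/44100]]·[p, q]ᵀ = [-3, -13/6]ᵀ.
Δ = 4·(47989/44100) − (317/210)² = 10163/4900.
p = ((-3)·(47989/44100) − (317/210)·(-13/6))/(10163/4900) = 268/91467; q = (4·(-13/6) − (317/210)·(-3))/(10163/4900) = -60830/30489.

p = 0.003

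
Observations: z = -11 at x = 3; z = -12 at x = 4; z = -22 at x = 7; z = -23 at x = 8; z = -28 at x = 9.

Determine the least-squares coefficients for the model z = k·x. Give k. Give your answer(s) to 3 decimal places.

k = -3.064

From the data, Σx·x = 219.
Moment sums: Σx·z = -671.
MᵀM·[k]ᵀ = Mᵀz becomes [[219]]·[k]ᵀ = [-671]ᵀ.
Hence k = -671 / 219 ≈ -3.06393.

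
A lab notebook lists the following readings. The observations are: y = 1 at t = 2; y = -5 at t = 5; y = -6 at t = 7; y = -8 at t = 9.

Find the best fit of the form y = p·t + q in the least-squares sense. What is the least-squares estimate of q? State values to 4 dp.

Forming MᵀM = [[159, 23]; [23, 4]] and Mᵀy = [-137, -18]ᵀ gives MᵀM·[p, q]ᵀ = Mᵀy.
Eliminating q: 4·(row 1) − 23·(row 2) gives 107·p = 4·(-137) − 23·(-18) = -134, so p = -134/107.
Then q = ((-18) − 23·(-134/107))/4 = 289/107.

q = 2.7009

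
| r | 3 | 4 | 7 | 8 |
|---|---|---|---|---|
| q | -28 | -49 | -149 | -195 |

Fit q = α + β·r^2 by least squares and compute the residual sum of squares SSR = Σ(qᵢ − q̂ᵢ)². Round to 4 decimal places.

The normal equations are: 4·α + 138·β = -421;  138·α + 6834·β = -20817.
(Σ1 = 4, Σr^2 = 138, Σr^2·r^2 = 6834, Σq = -421, Σr^2·q = -20817.)
det = 4·6834 − 138² = 8292.
α = ((-421)·6834 − 138·(-20817))/8292 = -364/691; β = (4·(-20817) − 138·(-421))/8292 = -4195/1382.
Residuals: -213/1382, 65/691, 365/1382, -141/691; SSR = 199/1382.

SSR = 0.1440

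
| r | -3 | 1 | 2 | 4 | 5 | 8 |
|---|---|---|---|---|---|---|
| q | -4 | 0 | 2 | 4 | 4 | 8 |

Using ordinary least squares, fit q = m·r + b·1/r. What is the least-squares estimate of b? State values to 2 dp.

b = -0.61

Setting ∂/∂m … = 0 gives: 119·m + 6·b = 116;  6·m + (21301/14400)·b = 77/15.
(Σr·r = 119, Σr·1/r = 6, Σ1/r·1/r = 21301/14400, Σr·q = 116, Σ1/r·q = 77/15.)
Eliminating b: (21301/14400)·(row 1) − 6·(row 2) gives (2016419/14400)·m = (21301/14400)·116 − 6·(77/15) = 506849/3600, so m = 2027396/2016419.
Then b = ((77/15) − 6·(2027396/2016419))/(21301/14400) = -1225920/2016419.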